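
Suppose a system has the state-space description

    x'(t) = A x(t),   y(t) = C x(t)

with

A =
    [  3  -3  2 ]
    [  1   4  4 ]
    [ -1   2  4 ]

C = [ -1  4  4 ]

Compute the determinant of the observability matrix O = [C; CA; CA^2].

CA = [[-3, 27, 30]]
CA^2 = [[-12, 177, 222]]
Observability matrix O = [C; CA; CA^2] = [[-1, 4, 4], [-3, 27, 30], [-12, 177, 222]]
Expanding along the first row, det(O) = (-1)·(27·222 - 30·177) - 4·((-3)·222 - 30·(-12)) + 4·((-3)·177 - 27·(-12)) = (-1)·684 - 4·(-306) + 4·(-207) = -288
Since det(O) ≠ 0, rank(O) = 3 and the system is completely observable.

-288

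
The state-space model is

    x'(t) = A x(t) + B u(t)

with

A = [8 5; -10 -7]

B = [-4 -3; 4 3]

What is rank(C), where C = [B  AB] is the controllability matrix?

AB = [[-12, -9], [12, 9]]
Controllability matrix C = [B  AB] = [[-4, -3, -12, -9], [4, 3, 12, 9]]
Every column of C is a scalar multiple of column 1 = [-4, 4] (multipliers 1, 3/4, 3, 9/4), so the columns span a one-dimensional space.
C ≠ 0, hence rank(C) = 1.
rank(C) = 1 < n = 2, so the pair (A, B) is not completely controllable.

1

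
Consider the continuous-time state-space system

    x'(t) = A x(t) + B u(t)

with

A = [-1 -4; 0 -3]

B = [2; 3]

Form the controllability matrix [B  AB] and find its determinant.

AB = [[-14], [-9]]
Controllability matrix C = [B  AB] = [[2, -14], [3, -9]]
det(C) = 2·(-9) - (-14)·3 = -18 - (-42) = 24
Since det(C) ≠ 0, rank(C) = 2 and the system is completely controllable.

24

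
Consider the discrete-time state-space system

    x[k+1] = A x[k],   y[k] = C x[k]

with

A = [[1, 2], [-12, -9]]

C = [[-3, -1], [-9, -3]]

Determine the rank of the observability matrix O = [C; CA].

1

CA = [[9, 3], [27, 9]]
Observability matrix O = [C; CA] = [[-3, -1], [-9, -3], [9, 3], [27, 9]]
Every row of O is a scalar multiple of row 1 = [-3, -1] (multipliers 1, 3, -3, -9), so the rows span a one-dimensional space.
O ≠ 0, hence rank(O) = 1.
rank(O) = 1 < n = 2, so the pair (A, C) is not completely observable.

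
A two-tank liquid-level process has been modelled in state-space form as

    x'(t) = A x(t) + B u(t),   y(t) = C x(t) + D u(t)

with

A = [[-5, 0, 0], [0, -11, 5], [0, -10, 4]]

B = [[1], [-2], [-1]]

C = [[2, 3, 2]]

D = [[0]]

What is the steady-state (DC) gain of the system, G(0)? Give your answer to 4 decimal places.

G(0) = C(-A)^{-1}B + D = -C A^{-1} B + D.
det A = -30, so A^{-1} = (1/-30)·adj(A) = [[-1/5, 0, 0], [0, 2/3, -5/6], [0, 5/3, -11/6]]
A^{-1} B = [-1/5, -1/2, -3/2]^T
C A^{-1} B = -49/10
G(0) = D - C A^{-1} B = 0 - (-49/10) = 49/10 ≈ 4.9000

4.9000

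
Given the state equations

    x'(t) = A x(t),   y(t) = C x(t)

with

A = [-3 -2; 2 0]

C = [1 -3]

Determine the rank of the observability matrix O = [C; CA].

CA = [[-9, -2]]
Observability matrix O = [C; CA] = [[1, -3], [-9, -2]]
det(O) = 1·(-2) - (-3)·(-9) = -2 - 27 = -29 ≠ 0, so rank(O) = 2.
rank(O) = 2 = n, so the pair (A, C) is completely observable.

2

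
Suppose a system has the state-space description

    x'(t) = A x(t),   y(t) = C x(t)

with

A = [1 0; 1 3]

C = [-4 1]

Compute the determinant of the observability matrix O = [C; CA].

CA = [[-3, 3]]
Observability matrix O = [C; CA] = [[-4, 1], [-3, 3]]
det(O) = (-4)·3 - 1·(-3) = -12 - (-3) = -9
Since det(O) ≠ 0, rank(O) = 2 and the system is completely observable.

-9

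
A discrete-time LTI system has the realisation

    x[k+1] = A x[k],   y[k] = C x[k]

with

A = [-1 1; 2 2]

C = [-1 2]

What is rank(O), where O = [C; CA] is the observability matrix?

2

CA = [[5, 3]]
Observability matrix O = [C; CA] = [[-1, 2], [5, 3]]
det(O) = (-1)·3 - 2·5 = -3 - 10 = -13 ≠ 0, so rank(O) = 2.
rank(O) = 2 = n, so the pair (A, C) is completely observable.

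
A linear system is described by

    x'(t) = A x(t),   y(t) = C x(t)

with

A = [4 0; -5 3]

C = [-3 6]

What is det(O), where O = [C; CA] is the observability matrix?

198

CA = [[-42, 18]]
Observability matrix O = [C; CA] = [[-3, 6], [-42, 18]]
det(O) = (-3)·18 - 6·(-42) = -54 - (-252) = 198
Since det(O) ≠ 0, rank(O) = 2 and the system is completely observable.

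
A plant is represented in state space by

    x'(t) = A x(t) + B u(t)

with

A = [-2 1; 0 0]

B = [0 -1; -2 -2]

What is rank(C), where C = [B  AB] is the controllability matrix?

AB = [[-2, 0], [0, 0]]
Controllability matrix C = [B  AB] = [[0, -1, -2, 0], [-2, -2, 0, 0]]
Take the 2×2 submatrix of C formed by columns 1, 2: [[0, -1], [-2, -2]]. Its determinant is 0·(-2) - (-1)·(-2) = 0 - 2 = -2 ≠ 0.
So rank(C) ≥ 2; since C has 2 rows, rank(C) = 2.
rank(C) = 2 = n, so the pair (A, B) is completely controllable.

2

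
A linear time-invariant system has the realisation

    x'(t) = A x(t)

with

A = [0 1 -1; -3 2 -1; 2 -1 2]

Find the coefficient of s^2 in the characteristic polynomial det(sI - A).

Expand det(sI - A) for the 3×3 matrix.
p(s) = s^3 - 4s^2 + 8s - 5.
(Check: constant term = det(-A) = (-1)^3 det A = -5; coefficient of s^2 = -tr A = -4.)
The coefficient of s^2 is -4.

-4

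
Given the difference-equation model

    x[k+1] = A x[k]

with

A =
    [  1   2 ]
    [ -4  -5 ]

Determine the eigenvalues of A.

det(zI - A) = z^2 - (tr A)z + det A, with tr A = 1 + (-5) = -4 and det A = 1·(-5) - 2·(-4) = -5 - (-8) = 3.
So p(z) = det(zI - A) = z^2 + 4z + 3.
Factor z^2 + 4z + 3: two numbers with sum -4 and product 3 are -1 and -3, so z^2 + 4z + 3 = (z + 1)(z + 3).
Hence p(z) = (z + 1) (z + 3), with roots -3, -1.

-3, -1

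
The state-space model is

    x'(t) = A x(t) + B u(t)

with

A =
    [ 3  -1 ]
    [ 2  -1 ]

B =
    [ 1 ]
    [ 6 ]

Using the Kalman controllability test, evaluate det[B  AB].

14

AB = [[-3], [-4]]
Controllability matrix C = [B  AB] = [[1, -3], [6, -4]]
det(C) = 1·(-4) - (-3)·6 = -4 - (-18) = 14
Since det(C) ≠ 0, rank(C) = 2 and the system is completely controllable.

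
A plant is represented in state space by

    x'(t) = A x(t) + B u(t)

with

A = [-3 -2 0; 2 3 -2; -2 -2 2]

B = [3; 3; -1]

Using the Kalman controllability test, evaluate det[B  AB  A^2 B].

AB = [[-15], [17], [-14]]
A^2B = [[11], [49], [-32]]
Controllability matrix C = [B  AB  A^2B] = [[3, -15, 11], [3, 17, 49], [-1, -14, -32]]
Expanding along the first row, det(C) = 3·(17·(-32) - 49·(-14)) - (-15)·(3·(-32) - 49·(-1)) + 11·(3·(-14) - 17·(-1)) = 3·142 - (-15)·(-47) + 11·(-25) = -554
Since det(C) ≠ 0, rank(C) = 3 and the system is completely controllable.

-554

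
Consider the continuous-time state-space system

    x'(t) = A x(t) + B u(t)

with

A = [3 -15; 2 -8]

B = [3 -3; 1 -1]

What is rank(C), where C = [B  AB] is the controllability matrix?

1

AB = [[-6, 6], [-2, 2]]
Controllability matrix C = [B  AB] = [[3, -3, -6, 6], [1, -1, -2, 2]]
Every column of C is a scalar multiple of column 1 = [3, 1] (multipliers 1, -1, -2, 2), so the columns span a one-dimensional space.
C ≠ 0, hence rank(C) = 1.
rank(C) = 1 < n = 2, so the pair (A, B) is not completely controllable.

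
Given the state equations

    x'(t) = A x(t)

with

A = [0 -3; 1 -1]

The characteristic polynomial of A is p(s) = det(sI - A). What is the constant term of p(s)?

3

For a 2×2 matrix, det(sI - A) = s^2 - (tr A)s + det A.
tr A = -1, det A = 3.
So p(s) = s^2 + s + 3.
The constant term is 3.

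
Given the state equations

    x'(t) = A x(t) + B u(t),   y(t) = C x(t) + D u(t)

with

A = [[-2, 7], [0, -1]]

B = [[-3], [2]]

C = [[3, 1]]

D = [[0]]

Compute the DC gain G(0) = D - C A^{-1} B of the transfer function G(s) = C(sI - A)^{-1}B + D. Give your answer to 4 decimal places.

G(0) = C(-A)^{-1}B + D = -C A^{-1} B + D.
det A = 2, so A^{-1} = (1/2)·adj(A) = [[-1/2, -7/2], [0, -1]]
A^{-1} B = [-11/2, -2]^T
C A^{-1} B = -37/2
G(0) = D - C A^{-1} B = 0 - (-37/2) = 37/2 ≈ 18.5000

18.5000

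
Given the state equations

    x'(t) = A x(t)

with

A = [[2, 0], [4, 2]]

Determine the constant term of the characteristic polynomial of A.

4

For a 2×2 matrix, det(sI - A) = s^2 - (tr A)s + det A.
tr A = 4, det A = 4.
So p(s) = s^2 - 4s + 4.
The constant term is 4.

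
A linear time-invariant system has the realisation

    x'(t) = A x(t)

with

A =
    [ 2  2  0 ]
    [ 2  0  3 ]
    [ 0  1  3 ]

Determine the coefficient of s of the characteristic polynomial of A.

Expand det(sI - A) for the 3×3 matrix.
p(s) = s^3 - 5s^2 - s + 18.
(Check: constant term = det(-A) = (-1)^3 det A = 18; coefficient of s^2 = -tr A = -5.)
The coefficient of s is -1.

-1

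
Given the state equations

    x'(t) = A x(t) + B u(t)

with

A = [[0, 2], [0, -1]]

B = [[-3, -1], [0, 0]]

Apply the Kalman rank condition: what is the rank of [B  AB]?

AB = [[0, 0], [0, 0]]
Controllability matrix C = [B  AB] = [[-3, -1, 0, 0], [0, 0, 0, 0]]
Every column of C is a scalar multiple of column 1 = [-3, 0] (multipliers 1, 1/3, 0, 0), so the columns span a one-dimensional space.
C ≠ 0, hence rank(C) = 1.
rank(C) = 1 < n = 2, so the pair (A, B) is not completely controllable.

1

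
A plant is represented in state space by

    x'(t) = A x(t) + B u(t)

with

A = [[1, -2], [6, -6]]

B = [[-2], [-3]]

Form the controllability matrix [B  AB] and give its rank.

1

AB = [[4], [6]]
Controllability matrix C = [B  AB] = [[-2, 4], [-3, 6]]
Every column of C is a scalar multiple of column 1 = [-2, -3] (multipliers 1, -2), so the columns span a one-dimensional space.
C ≠ 0, hence rank(C) = 1.
rank(C) = 1 < n = 2, so the pair (A, B) is not completely controllable.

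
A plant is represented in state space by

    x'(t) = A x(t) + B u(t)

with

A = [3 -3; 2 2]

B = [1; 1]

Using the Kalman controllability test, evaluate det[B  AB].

4

AB = [[0], [4]]
Controllability matrix C = [B  AB] = [[1, 0], [1, 4]]
det(C) = 1·4 - 0·1 = 4 - 0 = 4
Since det(C) ≠ 0, rank(C) = 2 and the system is completely controllable.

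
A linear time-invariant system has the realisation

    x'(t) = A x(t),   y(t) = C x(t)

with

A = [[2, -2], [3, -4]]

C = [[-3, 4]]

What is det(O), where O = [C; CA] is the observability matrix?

6

CA = [[6, -10]]
Observability matrix O = [C; CA] = [[-3, 4], [6, -10]]
det(O) = (-3)·(-10) - 4·6 = 30 - 24 = 6
Since det(O) ≠ 0, rank(O) = 2 and the system is completely observable.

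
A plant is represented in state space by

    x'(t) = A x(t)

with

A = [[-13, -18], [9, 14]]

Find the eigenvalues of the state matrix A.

-4, 5

det(sI - A) = s^2 - (tr A)s + det A, with tr A = (-13) + 14 = 1 and det A = (-13)·14 - (-18)·9 = -182 - (-162) = -20.
So p(s) = det(sI - A) = s^2 - s - 20.
Factor s^2 - s - 20: two numbers with sum 1 and product -20 are 5 and -4, so s^2 - s - 20 = (s - 5)(s + 4).
Hence p(s) = (s - 5) (s + 4), with roots -4, 5.
At least one eigenvalue has non-negative real part, so the system is not asymptotically stable.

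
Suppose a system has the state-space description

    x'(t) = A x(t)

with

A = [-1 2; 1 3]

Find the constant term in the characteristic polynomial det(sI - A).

-5

For a 2×2 matrix, det(sI - A) = s^2 - (tr A)s + det A.
tr A = 2, det A = -5.
So p(s) = s^2 - 2s - 5.
The constant term is -5.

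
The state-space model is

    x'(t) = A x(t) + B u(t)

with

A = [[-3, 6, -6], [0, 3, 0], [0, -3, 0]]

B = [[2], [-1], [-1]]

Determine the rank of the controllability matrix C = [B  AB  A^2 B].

AB = [[-6], [-3], [3]]
A^2B = [[-18], [-9], [9]]
Controllability matrix C = [B  AB  A^2B] = [[2, -6, -18], [-1, -3, -9], [-1, 3, 9]]
The rows r1, r2, r3 of C are linearly dependent: r1 + 2·r3 = 0 (check each entry), so rank(C) ≤ 2.
The 2×2 minor from rows 1, 2, columns 1, 2 is 2·(-3) - (-6)·(-1) = -6 - 6 = -12 ≠ 0, so rank(C) = 2.
rank(C) = 2 < n = 3, so the pair (A, B) is not completely controllable.

2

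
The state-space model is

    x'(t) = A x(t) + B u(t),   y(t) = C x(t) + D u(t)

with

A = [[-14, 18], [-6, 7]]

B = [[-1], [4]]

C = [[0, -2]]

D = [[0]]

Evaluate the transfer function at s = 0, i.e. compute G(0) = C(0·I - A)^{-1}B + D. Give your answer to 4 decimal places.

-12.4000

G(0) = C(-A)^{-1}B + D = -C A^{-1} B + D.
det A = 10, so A^{-1} = (1/10)·adj(A) = [[7/10, -9/5], [3/5, -7/5]]
A^{-1} B = [-79/10, -31/5]^T
C A^{-1} B = 62/5
G(0) = D - C A^{-1} B = 0 - (62/5) = -62/5 ≈ -12.4000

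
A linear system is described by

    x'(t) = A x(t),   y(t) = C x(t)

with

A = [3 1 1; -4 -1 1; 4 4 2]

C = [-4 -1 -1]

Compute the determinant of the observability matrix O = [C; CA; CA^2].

0

CA = [[-12, -7, -7]]
CA^2 = [[-36, -33, -33]]
Observability matrix O = [C; CA; CA^2] = [[-4, -1, -1], [-12, -7, -7], [-36, -33, -33]]
Expanding along the first row, det(O) = (-4)·((-7)·(-33) - (-7)·(-33)) - (-1)·((-12)·(-33) - (-7)·(-36)) + (-1)·((-12)·(-33) - (-7)·(-36)) = (-4)·0 - (-1)·144 + (-1)·144 = 0
Since det(O) = 0, rank(O) < 3 and the system is not completely observable.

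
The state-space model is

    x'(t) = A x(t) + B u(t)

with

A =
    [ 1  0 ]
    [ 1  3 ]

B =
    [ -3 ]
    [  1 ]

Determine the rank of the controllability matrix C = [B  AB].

AB = [[-3], [0]]
Controllability matrix C = [B  AB] = [[-3, -3], [1, 0]]
det(C) = (-3)·0 - (-3)·1 = 0 - (-3) = 3 ≠ 0, so rank(C) = 2.
rank(C) = 2 = n, so the pair (A, B) is completely controllable.

2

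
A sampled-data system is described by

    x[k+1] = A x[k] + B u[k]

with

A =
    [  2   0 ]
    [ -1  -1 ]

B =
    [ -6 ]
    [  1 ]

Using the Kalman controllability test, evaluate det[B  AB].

-18

AB = [[-12], [5]]
Controllability matrix C = [B  AB] = [[-6, -12], [1, 5]]
det(C) = (-6)·5 - (-12)·1 = -30 - (-12) = -18
Since det(C) ≠ 0, rank(C) = 2 and the system is completely controllable.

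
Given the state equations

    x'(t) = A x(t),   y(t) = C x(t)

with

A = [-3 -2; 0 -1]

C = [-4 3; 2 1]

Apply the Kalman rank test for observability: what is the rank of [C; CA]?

2

CA = [[12, 5], [-6, -5]]
Observability matrix O = [C; CA] = [[-4, 3], [2, 1], [12, 5], [-6, -5]]
Take the 2×2 submatrix of O formed by rows 1, 2: [[-4, 3], [2, 1]]. Its determinant is (-4)·1 - 3·2 = -4 - 6 = -10 ≠ 0.
So rank(O) ≥ 2; since O has 2 columns, rank(O) = 2.
rank(O) = 2 = n, so the pair (A, C) is completely observable.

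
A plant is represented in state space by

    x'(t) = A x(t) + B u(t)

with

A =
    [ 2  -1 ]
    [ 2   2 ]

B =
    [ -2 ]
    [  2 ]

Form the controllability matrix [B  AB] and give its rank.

2

AB = [[-6], [0]]
Controllability matrix C = [B  AB] = [[-2, -6], [2, 0]]
det(C) = (-2)·0 - (-6)·2 = 0 - (-12) = 12 ≠ 0, so rank(C) = 2.
rank(C) = 2 = n, so the pair (A, B) is completely controllable.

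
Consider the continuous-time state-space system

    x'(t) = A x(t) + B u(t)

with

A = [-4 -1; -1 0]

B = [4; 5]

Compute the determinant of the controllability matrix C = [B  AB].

AB = [[-21], [-4]]
Controllability matrix C = [B  AB] = [[4, -21], [5, -4]]
det(C) = 4·(-4) - (-21)·5 = -16 - (-105) = 89
Since det(C) ≠ 0, rank(C) = 2 and the system is completely controllable.

89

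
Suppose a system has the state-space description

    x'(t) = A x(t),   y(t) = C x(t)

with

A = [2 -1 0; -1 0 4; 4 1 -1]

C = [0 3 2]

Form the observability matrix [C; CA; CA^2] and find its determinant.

CA = [[5, 2, 10]]
CA^2 = [[48, 5, -2]]
Observability matrix O = [C; CA; CA^2] = [[0, 3, 2], [5, 2, 10], [48, 5, -2]]
Expanding along the first row, det(O) = 0·(2·(-2) - 10·5) - 3·(5·(-2) - 10·48) + 2·(5·5 - 2·48) = 0·(-54) - 3·(-490) + 2·(-71) = 1328
Since det(O) ≠ 0, rank(O) = 3 and the system is completely observable.

1328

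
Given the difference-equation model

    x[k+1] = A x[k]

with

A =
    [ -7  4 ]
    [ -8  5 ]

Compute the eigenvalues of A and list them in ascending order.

det(zI - A) = z^2 - (tr A)z + det A, with tr A = (-7) + 5 = -2 and det A = (-7)·5 - 4·(-8) = -35 - (-32) = -3.
So p(z) = det(zI - A) = z^2 + 2z - 3.
Factor z^2 + 2z - 3: two numbers with sum -2 and product -3 are 1 and -3, so z^2 + 2z - 3 = (z - 1)(z + 3).
Hence p(z) = (z - 1) (z + 3), with roots -3, 1.

-3, 1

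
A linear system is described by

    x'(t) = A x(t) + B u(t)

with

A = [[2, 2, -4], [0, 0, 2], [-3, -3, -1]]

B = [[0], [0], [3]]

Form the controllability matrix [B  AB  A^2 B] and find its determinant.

AB = [[-12], [6], [-3]]
A^2B = [[0], [-6], [21]]
Controllability matrix C = [B  AB  A^2B] = [[0, -12, 0], [0, 6, -6], [3, -3, 21]]
Expanding along the first row, det(C) = 0·(6·21 - (-6)·(-3)) - (-12)·(0·21 - (-6)·3) + 0·(0·(-3) - 6·3) = 0·108 - (-12)·18 + 0·(-18) = 216
Since det(C) ≠ 0, rank(C) = 3 and the system is completely controllable.

216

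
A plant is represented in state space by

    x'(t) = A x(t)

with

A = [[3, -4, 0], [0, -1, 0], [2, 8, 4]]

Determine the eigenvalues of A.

-1, 3, 4

det(sI - A) = s^3 - (tr A)s^2 + (M11 + M22 + M33)s - det A, where Mii is the 2×2 principal minor of A obtained by deleting row i and column i.
tr A = 3 + (-1) + 4 = 6; M11 = (-1)·4 - 0·8 = -4 - 0 = -4; M22 = 3·4 - 0·2 = 12 - 0 = 12; M33 = 3·(-1) - (-4)·0 = -3 - 0 = -3; sum of minors = 5.
det A = 3·((-1)·4 - 0·8) - (-4)·(0·4 - 0·2) + 0·(0·8 - (-1)·2) = 3·(-4) - (-4)·0 + 0·2 = -12.
So p(s) = det(sI - A) = s^3 - 6s^2 + 5s + 12.
Rational-root test: any integer root divides 12. Testing small divisors, s = -1 works: p(-1) = -1 + (-6) + (-5) + 12 = 0, so (s + 1) is a factor.
Dividing, p(s) = (s + 1)(s^2 - 7s + 12).
Factor s^2 - 7s + 12: two numbers with sum 7 and product 12 are 4 and 3, so s^2 - 7s + 12 = (s - 4)(s - 3).
Hence p(s) = (s - 4) (s - 3) (s + 1), with roots -1, 3, 4.
At least one eigenvalue has non-negative real part, so the system is not asymptotically stable.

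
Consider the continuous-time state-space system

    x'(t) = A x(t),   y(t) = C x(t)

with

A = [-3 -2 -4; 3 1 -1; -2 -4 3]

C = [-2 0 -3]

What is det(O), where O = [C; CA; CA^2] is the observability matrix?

CA = [[12, 16, -1]]
CA^2 = [[14, -4, -67]]
Observability matrix O = [C; CA; CA^2] = [[-2, 0, -3], [12, 16, -1], [14, -4, -67]]
Expanding along the first row, det(O) = (-2)·(16·(-67) - (-1)·(-4)) - 0·(12·(-67) - (-1)·14) + (-3)·(12·(-4) - 16·14) = (-2)·(-1076) - 0·(-790) + (-3)·(-272) = 2968
Since det(O) ≠ 0, rank(O) = 3 and the system is completely observable.

2968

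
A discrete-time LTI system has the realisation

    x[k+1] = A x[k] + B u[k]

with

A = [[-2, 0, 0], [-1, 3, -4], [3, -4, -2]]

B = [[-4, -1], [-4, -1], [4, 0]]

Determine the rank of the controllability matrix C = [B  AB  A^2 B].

3

AB = [[8, 2], [-24, -2], [-4, 1]]
A^2B = [[-16, -4], [-64, -12], [128, 12]]
Controllability matrix C = [B  AB  A^2B] = [[-4, -1, 8, 2, -16, -4], [-4, -1, -24, -2, -64, -12], [4, 0, -4, 1, 128, 12]]
Take the 3×3 submatrix of C formed by columns 1, 2, 3: [[-4, -1, 8], [-4, -1, -24], [4, 0, -4]]. Its determinant is (-4)·((-1)·(-4) - (-24)·0) - (-1)·((-4)·(-4) - (-24)·4) + 8·((-4)·0 - (-1)·4) = (-4)·4 - (-1)·112 + 8·4 = 128 ≠ 0.
So rank(C) ≥ 3; since C has 3 rows, rank(C) = 3.
rank(C) = 3 = n, so the pair (A, B) is completely controllable.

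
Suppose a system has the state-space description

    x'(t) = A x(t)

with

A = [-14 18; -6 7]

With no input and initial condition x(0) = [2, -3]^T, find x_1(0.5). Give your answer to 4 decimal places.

-6.6949

det(sI - A) = s^2 - (tr A)s + det A, with tr A = (-14) + 7 = -7 and det A = (-14)·7 - 18·(-6) = -98 - (-108) = 10.
So p(s) = det(sI - A) = s^2 + 7s + 10.
Factor s^2 + 7s + 10: two numbers with sum -7 and product 10 are -2 and -5, so s^2 + 7s + 10 = (s + 2)(s + 5).
Hence p(s) = (s + 2) (s + 5), with roots -5, -2.
The eigenvalues -5, -2 are distinct and real, so A is diagonalisable and x(t) = e^{At} x(0) = V diag(e^{λ_i t}) V^{-1} x(0), where the columns of V are the eigenvectors.
λ = -5: A - (-5)I = [[-9, 18], [-6, 12]]. Row 1 gives (-9)·v1 + 18·v2 = 0, so take v_1 = [-2, -1]^T.
λ = -2: A - (-2)I = [[-12, 18], [-6, 9]]. Row 1 gives (-12)·v1 + 18·v2 = 0, so take v_2 = [3, 2]^T.
V = [v_1 v_2] = [[-2, 3], [-1, 2]] has det V = -1, so V^{-1} = adj(V)/det V = [[-2, 3], [-1, 2]].
Modal coordinates z(0) = V^{-1} x(0): (-2)·2 + 3·(-3) = -13; (-1)·2 + 2·(-3) = -8; so z(0) = [-13, -8]^T.
x_1(t) = Σ_i (v_i)_1 · z_i(0) · e^{λ_i t} (row 1 of V times the modal terms).
x_1(0.5) = (-2)·(-13)·e^{-5·0.5} + 3·(-8)·e^{-2·0.5} = 26·0.082085 + (-24)·0.367879 = -6.6949.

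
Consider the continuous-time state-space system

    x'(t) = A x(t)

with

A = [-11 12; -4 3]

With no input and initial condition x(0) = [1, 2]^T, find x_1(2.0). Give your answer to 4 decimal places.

det(sI - A) = s^2 - (tr A)s + det A, with tr A = (-11) + 3 = -8 and det A = (-11)·3 - 12·(-4) = -33 - (-48) = 15.
So p(s) = det(sI - A) = s^2 + 8s + 15.
Factor s^2 + 8s + 15: two numbers with sum -8 and product 15 are -3 and -5, so s^2 + 8s + 15 = (s + 3)(s + 5).
Hence p(s) = (s + 3) (s + 5), with roots -5, -3.
The eigenvalues -5, -3 are distinct and real, so A is diagonalisable and x(t) = e^{At} x(0) = V diag(e^{λ_i t}) V^{-1} x(0), where the columns of V are the eigenvectors.
λ = -5: A - (-5)I = [[-6, 12], [-4, 8]]. Row 1 gives (-6)·v1 + 12·v2 = 0, so take v_1 = [2, 1]^T.
λ = -3: A - (-3)I = [[-8, 12], [-4, 6]]. Row 1 gives (-8)·v1 + 12·v2 = 0, so take v_2 = [3, 2]^T.
V = [v_1 v_2] = [[2, 3], [1, 2]] has det V = 1, so V^{-1} = adj(V)/det V = [[2, -3], [-1, 2]].
Modal coordinates z(0) = V^{-1} x(0): 2·1 + (-3)·2 = -4; (-1)·1 + 2·2 = 3; so z(0) = [-4, 3]^T.
x_1(t) = Σ_i (v_i)_1 · z_i(0) · e^{λ_i t} (row 1 of V times the modal terms).
x_1(2.0) = 2·(-4)·e^{-5·2.0} + 3·3·e^{-3·2.0} = (-8)·0.00004540 + 9·0.00247875 = 0.0219.

0.0219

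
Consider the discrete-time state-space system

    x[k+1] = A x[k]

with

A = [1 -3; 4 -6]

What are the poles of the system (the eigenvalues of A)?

det(zI - A) = z^2 - (tr A)z + det A, with tr A = 1 + (-6) = -5 and det A = 1·(-6) - (-3)·4 = -6 - (-12) = 6.
So p(z) = det(zI - A) = z^2 + 5z + 6.
Factor z^2 + 5z + 6: two numbers with sum -5 and product 6 are -2 and -3, so z^2 + 5z + 6 = (z + 2)(z + 3).
Hence p(z) = (z + 2) (z + 3), with roots -3, -2.

-3, -2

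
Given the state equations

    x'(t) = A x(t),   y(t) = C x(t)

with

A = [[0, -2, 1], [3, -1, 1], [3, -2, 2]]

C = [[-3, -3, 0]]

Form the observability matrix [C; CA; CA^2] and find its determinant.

432

CA = [[-9, 9, -6]]
CA^2 = [[9, 21, -12]]
Observability matrix O = [C; CA; CA^2] = [[-3, -3, 0], [-9, 9, -6], [9, 21, -12]]
Expanding along the first row, det(O) = (-3)·(9·(-12) - (-6)·21) - (-3)·((-9)·(-12) - (-6)·9) + 0·((-9)·21 - 9·9) = (-3)·18 - (-3)·162 + 0·(-270) = 432
Since det(O) ≠ 0, rank(O) = 3 and the system is completely observable.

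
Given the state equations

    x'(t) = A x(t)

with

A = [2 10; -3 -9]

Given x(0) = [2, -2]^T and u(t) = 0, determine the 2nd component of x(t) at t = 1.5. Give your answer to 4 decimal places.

det(sI - A) = s^2 - (tr A)s + det A, with tr A = 2 + (-9) = -7 and det A = 2·(-9) - 10·(-3) = -18 - (-30) = 12.
So p(s) = det(sI - A) = s^2 + 7s + 12.
Factor s^2 + 7s + 12: two numbers with sum -7 and product 12 are -3 and -4, so s^2 + 7s + 12 = (s + 3)(s + 4).
Hence p(s) = (s + 3) (s + 4), with roots -4, -3.
The eigenvalues -4, -3 are distinct and real, so A is diagonalisable and x(t) = e^{At} x(0) = V diag(e^{λ_i t}) V^{-1} x(0), where the columns of V are the eigenvectors.
λ = -4: A - (-4)I = [[6, 10], [-3, -5]]. Row 1 gives 6·v1 + 10·v2 = 0, so take v_1 = [-5, 3]^T.
λ = -3: A - (-3)I = [[5, 10], [-3, -6]]. Row 1 gives 5·v1 + 10·v2 = 0, so take v_2 = [-2, 1]^T.
V = [v_1 v_2] = [[-5, -2], [3, 1]] has det V = 1, so V^{-1} = adj(V)/det V = [[1, 2], [-3, -5]].
Modal coordinates z(0) = V^{-1} x(0): 1·2 + 2·(-2) = -2; (-3)·2 + (-5)·(-2) = 4; so z(0) = [-2, 4]^T.
x_2(t) = Σ_i (v_i)_2 · z_i(0) · e^{λ_i t} (row 2 of V times the modal terms).
x_2(1.5) = 3·(-2)·e^{-4·1.5} + 1·4·e^{-3·1.5} = (-6)·0.002479 + 4·0.011109 = 0.0296.

0.0296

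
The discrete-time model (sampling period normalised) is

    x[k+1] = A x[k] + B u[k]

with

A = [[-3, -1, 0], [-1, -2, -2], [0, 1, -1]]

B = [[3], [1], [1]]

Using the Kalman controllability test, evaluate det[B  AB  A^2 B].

AB = [[-10], [-7], [0]]
A^2B = [[37], [24], [-7]]
Controllability matrix C = [B  AB  A^2B] = [[3, -10, 37], [1, -7, 24], [1, 0, -7]]
Expanding along the first row, det(C) = 3·((-7)·(-7) - 24·0) - (-10)·(1·(-7) - 24·1) + 37·(1·0 - (-7)·1) = 3·49 - (-10)·(-31) + 37·7 = 96
Since det(C) ≠ 0, rank(C) = 3 and the system is completely controllable.

96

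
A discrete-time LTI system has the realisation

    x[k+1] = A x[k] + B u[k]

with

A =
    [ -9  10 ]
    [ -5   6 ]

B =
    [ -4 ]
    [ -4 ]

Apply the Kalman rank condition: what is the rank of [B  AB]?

AB = [[-4], [-4]]
Controllability matrix C = [B  AB] = [[-4, -4], [-4, -4]]
Every column of C is a scalar multiple of column 1 = [-4, -4] (multipliers 1, 1), so the columns span a one-dimensional space.
C ≠ 0, hence rank(C) = 1.
rank(C) = 1 < n = 2, so the pair (A, B) is not completely controllable.

1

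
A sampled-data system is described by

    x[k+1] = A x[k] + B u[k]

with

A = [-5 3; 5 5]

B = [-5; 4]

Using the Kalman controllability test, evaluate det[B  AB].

AB = [[37], [-5]]
Controllability matrix C = [B  AB] = [[-5, 37], [4, -5]]
det(C) = (-5)·(-5) - 37·4 = 25 - 148 = -123
Since det(C) ≠ 0, rank(C) = 2 and the system is completely controllable.

-123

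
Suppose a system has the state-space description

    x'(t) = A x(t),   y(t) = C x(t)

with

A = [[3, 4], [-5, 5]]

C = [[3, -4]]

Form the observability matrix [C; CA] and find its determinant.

CA = [[29, -8]]
Observability matrix O = [C; CA] = [[3, -4], [29, -8]]
det(O) = 3·(-8) - (-4)·29 = -24 - (-116) = 92
Since det(O) ≠ 0, rank(O) = 2 and the system is completely observable.

92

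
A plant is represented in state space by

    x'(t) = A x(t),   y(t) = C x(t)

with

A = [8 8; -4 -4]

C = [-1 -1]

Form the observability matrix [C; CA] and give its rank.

1

CA = [[-4, -4]]
Observability matrix O = [C; CA] = [[-1, -1], [-4, -4]]
Every row of O is a scalar multiple of row 1 = [-1, -1] (multipliers 1, 4), so the rows span a one-dimensional space.
O ≠ 0, hence rank(O) = 1.
rank(O) = 1 < n = 2, so the pair (A, C) is not completely observable.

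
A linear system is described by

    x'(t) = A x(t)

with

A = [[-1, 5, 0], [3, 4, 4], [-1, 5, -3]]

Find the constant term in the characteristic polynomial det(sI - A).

-57

Expand det(sI - A) for the 3×3 matrix.
p(s) = s^3 - 48s - 57.
(Check: constant term = det(-A) = (-1)^3 det A = -57; coefficient of s^2 = -tr A = 0.)
The constant term is -57.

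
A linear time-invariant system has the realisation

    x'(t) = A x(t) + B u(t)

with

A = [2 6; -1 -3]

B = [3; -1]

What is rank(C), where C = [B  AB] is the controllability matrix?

1

AB = [[0], [0]]
Controllability matrix C = [B  AB] = [[3, 0], [-1, 0]]
Every column of C is a scalar multiple of column 1 = [3, -1] (multipliers 1, 0), so the columns span a one-dimensional space.
C ≠ 0, hence rank(C) = 1.
rank(C) = 1 < n = 2, so the pair (A, B) is not completely controllable.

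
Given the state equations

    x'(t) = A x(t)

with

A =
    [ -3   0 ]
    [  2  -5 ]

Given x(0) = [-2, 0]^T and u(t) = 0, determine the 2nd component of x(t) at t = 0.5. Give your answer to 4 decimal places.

-0.2821

det(sI - A) = s^2 - (tr A)s + det A, with tr A = (-3) + (-5) = -8 and det A = (-3)·(-5) - 0·2 = 15 - 0 = 15.
So p(s) = det(sI - A) = s^2 + 8s + 15.
Factor s^2 + 8s + 15: two numbers with sum -8 and product 15 are -3 and -5, so s^2 + 8s + 15 = (s + 3)(s + 5).
Hence p(s) = (s + 3) (s + 5), with roots -5, -3.
The eigenvalues -5, -3 are distinct and real, so A is diagonalisable and x(t) = e^{At} x(0) = V diag(e^{λ_i t}) V^{-1} x(0), where the columns of V are the eigenvectors.
λ = -5: A - (-5)I = [[2, 0], [2, 0]]. Row 1 gives 2·v1 + 0·v2 = 0, so take v_1 = [0, -1]^T.
λ = -3: A - (-3)I = [[0, 0], [2, -2]]. Row 2 gives 2·v1 + (-2)·v2 = 0, so take v_2 = [1, 1]^T.
V = [v_1 v_2] = [[0, 1], [-1, 1]] has det V = 1, so V^{-1} = adj(V)/det V = [[1, -1], [1, 0]].
Modal coordinates z(0) = V^{-1} x(0): 1·(-2) + (-1)·0 = -2; 1·(-2) + 0·0 = -2; so z(0) = [-2, -2]^T.
x_2(t) = Σ_i (v_i)_2 · z_i(0) · e^{λ_i t} (row 2 of V times the modal terms).
x_2(0.5) = (-1)·(-2)·e^{-5·0.5} + 1·(-2)·e^{-3·0.5} = 2·0.082085 + (-2)·0.223130 = -0.2821.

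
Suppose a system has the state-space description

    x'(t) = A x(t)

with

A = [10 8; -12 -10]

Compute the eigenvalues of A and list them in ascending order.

-2, 2

det(sI - A) = s^2 - (tr A)s + det A, with tr A = 10 + (-10) = 0 and det A = 10·(-10) - 8·(-12) = -100 - (-96) = -4.
So p(s) = det(sI - A) = s^2 - 4.
Factor s^2 - 4: two numbers with sum 0 and product -4 are 2 and -2, so s^2 - 4 = (s - 2)(s + 2).
Hence p(s) = (s - 2) (s + 2), with roots -2, 2.
At least one eigenvalue has non-negative real part, so the system is not asymptotically stable.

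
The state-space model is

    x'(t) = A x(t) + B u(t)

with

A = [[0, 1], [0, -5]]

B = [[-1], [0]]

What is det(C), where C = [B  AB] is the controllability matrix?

0

AB = [[0], [0]]
Controllability matrix C = [B  AB] = [[-1, 0], [0, 0]]
det(C) = (-1)·0 - 0·0 = 0 - 0 = 0
Since det(C) = 0, rank(C) < 2 and the system is not completely controllable.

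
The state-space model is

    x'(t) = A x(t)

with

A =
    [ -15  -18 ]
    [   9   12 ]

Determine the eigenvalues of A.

det(sI - A) = s^2 - (tr A)s + det A, with tr A = (-15) + 12 = -3 and det A = (-15)·12 - (-18)·9 = -180 - (-162) = -18.
So p(s) = det(sI - A) = s^2 + 3s - 18.
Factor s^2 + 3s - 18: two numbers with sum -3 and product -18 are 3 and -6, so s^2 + 3s - 18 = (s - 3)(s + 6).
Hence p(s) = (s - 3) (s + 6), with roots -6, 3.
At least one eigenvalue has non-negative real part, so the system is not asymptotically stable.

-6, 3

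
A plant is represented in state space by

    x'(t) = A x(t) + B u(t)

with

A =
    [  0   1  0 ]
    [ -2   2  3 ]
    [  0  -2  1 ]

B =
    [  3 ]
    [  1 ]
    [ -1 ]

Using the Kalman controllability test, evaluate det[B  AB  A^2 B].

AB = [[1], [-7], [-3]]
A^2B = [[-7], [-25], [11]]
Controllability matrix C = [B  AB  A^2B] = [[3, 1, -7], [1, -7, -25], [-1, -3, 11]]
Expanding along the first row, det(C) = 3·((-7)·11 - (-25)·(-3)) - 1·(1·11 - (-25)·(-1)) + (-7)·(1·(-3) - (-7)·(-1)) = 3·(-152) - 1·(-14) + (-7)·(-10) = -372
Since det(C) ≠ 0, rank(C) = 3 and the system is completely controllable.

-372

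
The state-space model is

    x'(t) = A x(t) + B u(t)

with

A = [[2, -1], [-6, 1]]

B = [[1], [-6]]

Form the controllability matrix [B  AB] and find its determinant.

36

AB = [[8], [-12]]
Controllability matrix C = [B  AB] = [[1, 8], [-6, -12]]
det(C) = 1·(-12) - 8·(-6) = -12 - (-48) = 36
Since det(C) ≠ 0, rank(C) = 2 and the system is completely controllable.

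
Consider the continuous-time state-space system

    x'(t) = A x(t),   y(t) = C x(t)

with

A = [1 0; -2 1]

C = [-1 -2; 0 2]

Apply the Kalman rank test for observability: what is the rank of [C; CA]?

CA = [[3, -2], [-4, 2]]
Observability matrix O = [C; CA] = [[-1, -2], [0, 2], [3, -2], [-4, 2]]
Take the 2×2 submatrix of O formed by rows 1, 2: [[-1, -2], [0, 2]]. Its determinant is (-1)·2 - (-2)·0 = -2 - 0 = -2 ≠ 0.
So rank(O) ≥ 2; since O has 2 columns, rank(O) = 2.
rank(O) = 2 = n, so the pair (A, C) is completely observable.

2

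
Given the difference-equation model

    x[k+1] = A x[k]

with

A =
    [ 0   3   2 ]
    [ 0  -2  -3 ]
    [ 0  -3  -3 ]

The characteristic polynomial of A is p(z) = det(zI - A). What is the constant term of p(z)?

Expand det(zI - A) for the 3×3 matrix.
p(z) = z^3 + 5z^2 - 3z.
(Check: constant term = det(-A) = (-1)^3 det A = 0; coefficient of z^2 = -tr A = 5.)
The constant term is 0.

0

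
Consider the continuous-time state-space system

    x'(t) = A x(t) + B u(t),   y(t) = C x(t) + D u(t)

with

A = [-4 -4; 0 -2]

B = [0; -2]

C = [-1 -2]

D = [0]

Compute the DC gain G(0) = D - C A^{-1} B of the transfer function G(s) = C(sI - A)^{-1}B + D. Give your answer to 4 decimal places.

1.0000

G(0) = C(-A)^{-1}B + D = -C A^{-1} B + D.
det A = 8, so A^{-1} = (1/8)·adj(A) = [[-1/4, 1/2], [0, -1/2]]
A^{-1} B = [-1, 1]^T
C A^{-1} B = -1
G(0) = D - C A^{-1} B = 0 - (-1) = 1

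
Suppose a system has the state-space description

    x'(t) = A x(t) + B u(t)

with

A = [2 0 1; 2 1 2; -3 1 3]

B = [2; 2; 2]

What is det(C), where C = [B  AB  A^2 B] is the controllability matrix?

AB = [[6], [10], [2]]
A^2B = [[14], [26], [-2]]
Controllability matrix C = [B  AB  A^2B] = [[2, 6, 14], [2, 10, 26], [2, 2, -2]]
Expanding along the first row, det(C) = 2·(10·(-2) - 26·2) - 6·(2·(-2) - 26·2) + 14·(2·2 - 10·2) = 2·(-72) - 6·(-56) + 14·(-16) = -32
Since det(C) ≠ 0, rank(C) = 3 and the system is completely controllable.

-32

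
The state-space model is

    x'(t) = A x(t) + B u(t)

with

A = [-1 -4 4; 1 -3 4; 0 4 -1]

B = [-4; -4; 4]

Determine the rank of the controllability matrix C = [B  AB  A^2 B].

AB = [[36], [24], [-20]]
A^2B = [[-212], [-116], [116]]
Controllability matrix C = [B  AB  A^2B] = [[-4, 36, -212], [-4, 24, -116], [4, -20, 116]]
det(C) = (-4)·(24·116 - (-116)·(-20)) - 36·((-4)·116 - (-116)·4) + (-212)·((-4)·(-20) - 24·4) = (-4)·464 - 36·0 + (-212)·(-16) = 1536 ≠ 0, so rank(C) = 3.
rank(C) = 3 = n, so the pair (A, B) is completely controllable.

3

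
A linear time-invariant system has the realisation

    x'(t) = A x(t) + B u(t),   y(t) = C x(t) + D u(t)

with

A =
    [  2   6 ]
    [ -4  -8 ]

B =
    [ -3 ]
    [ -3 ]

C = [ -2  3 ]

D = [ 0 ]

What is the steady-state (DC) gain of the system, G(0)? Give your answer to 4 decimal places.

G(0) = C(-A)^{-1}B + D = -C A^{-1} B + D.
det A = 8, so A^{-1} = (1/8)·adj(A) = [[-1, -3/4], [1/2, 1/4]]
A^{-1} B = [21/4, -9/4]^T
C A^{-1} B = -69/4
G(0) = D - C A^{-1} B = 0 - (-69/4) = 69/4 ≈ 17.2500

17.2500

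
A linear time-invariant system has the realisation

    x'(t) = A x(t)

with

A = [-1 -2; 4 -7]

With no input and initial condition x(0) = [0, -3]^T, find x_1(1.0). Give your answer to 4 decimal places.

0.1291

det(sI - A) = s^2 - (tr A)s + det A, with tr A = (-1) + (-7) = -8 and det A = (-1)·(-7) - (-2)·4 = 7 - (-8) = 15.
So p(s) = det(sI - A) = s^2 + 8s + 15.
Factor s^2 + 8s + 15: two numbers with sum -8 and product 15 are -3 and -5, so s^2 + 8s + 15 = (s + 3)(s + 5).
Hence p(s) = (s + 3) (s + 5), with roots -5, -3.
The eigenvalues -5, -3 are distinct and real, so A is diagonalisable and x(t) = e^{At} x(0) = V diag(e^{λ_i t}) V^{-1} x(0), where the columns of V are the eigenvectors.
λ = -5: A - (-5)I = [[4, -2], [4, -2]]. Row 1 gives 4·v1 + (-2)·v2 = 0, so take v_1 = [1, 2]^T.
λ = -3: A - (-3)I = [[2, -2], [4, -4]]. Row 1 gives 2·v1 + (-2)·v2 = 0, so take v_2 = [-1, -1]^T.
V = [v_1 v_2] = [[1, -1], [2, -1]] has det V = 1, so V^{-1} = adj(V)/det V = [[-1, 1], [-2, 1]].
Modal coordinates z(0) = V^{-1} x(0): (-1)·0 + 1·(-3) = -3; (-2)·0 + 1·(-3) = -3; so z(0) = [-3, -3]^T.
x_1(t) = Σ_i (v_i)_1 · z_i(0) · e^{λ_i t} (row 1 of V times the modal terms).
x_1(1.0) = 1·(-3)·e^{-5·1.0} + (-1)·(-3)·e^{-3·1.0} = (-3)·0.006738 + 3·0.049787 = 0.1291.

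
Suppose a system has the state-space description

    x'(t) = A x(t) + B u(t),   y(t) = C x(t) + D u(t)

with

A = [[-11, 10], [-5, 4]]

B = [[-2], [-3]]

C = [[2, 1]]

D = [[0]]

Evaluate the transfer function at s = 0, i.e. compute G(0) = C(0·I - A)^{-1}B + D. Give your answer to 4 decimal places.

G(0) = C(-A)^{-1}B + D = -C A^{-1} B + D.
det A = 6, so A^{-1} = (1/6)·adj(A) = [[2/3, -5/3], [5/6, -11/6]]
A^{-1} B = [11/3, 23/6]^T
C A^{-1} B = 67/6
G(0) = D - C A^{-1} B = 0 - (67/6) = -67/6 ≈ -11.1667

-11.1667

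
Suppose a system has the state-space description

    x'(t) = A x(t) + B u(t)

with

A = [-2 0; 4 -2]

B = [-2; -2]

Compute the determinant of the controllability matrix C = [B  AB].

16

AB = [[4], [-4]]
Controllability matrix C = [B  AB] = [[-2, 4], [-2, -4]]
det(C) = (-2)·(-4) - 4·(-2) = 8 - (-8) = 16
Since det(C) ≠ 0, rank(C) = 2 and the system is completely controllable.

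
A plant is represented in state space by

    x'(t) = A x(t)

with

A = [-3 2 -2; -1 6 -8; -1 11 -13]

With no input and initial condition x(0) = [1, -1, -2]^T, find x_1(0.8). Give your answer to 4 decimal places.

det(sI - A) = s^3 - (tr A)s^2 + (M11 + M22 + M33)s - det A, where Mii is the 2×2 principal minor of A obtained by deleting row i and column i.
tr A = (-3) + 6 + (-13) = -10; M11 = 6·(-13) - (-8)·11 = -78 - (-88) = 10; M22 = (-3)·(-13) - (-2)·(-1) = 39 - 2 = 37; M33 = (-3)·6 - 2·(-1) = -18 - (-2) = -16; sum of minors = 31.
det A = (-3)·(6·(-13) - (-8)·11) - 2·((-1)·(-13) - (-8)·(-1)) + (-2)·((-1)·11 - 6·(-1)) = (-3)·10 - 2·5 + (-2)·(-5) = -30.
So p(s) = det(sI - A) = s^3 + 10s^2 + 31s + 30.
Rational-root test: any integer root divides 30. Testing small divisors, s = -2 works: p(-2) = -8 + 40 + (-62) + 30 = 0, so (s + 2) is a factor.
Dividing, p(s) = (s + 2)(s^2 + 8s + 15).
Factor s^2 + 8s + 15: two numbers with sum -8 and product 15 are -3 and -5, so s^2 + 8s + 15 = (s + 3)(s + 5).
Hence p(s) = (s + 2) (s + 3) (s + 5), with roots -5, -3, -2.
The eigenvalues -5, -3, -2 are distinct and real, so A is diagonalisable and x(t) = e^{At} x(0) = V diag(e^{λ_i t}) V^{-1} x(0), where the columns of V are the eigenvectors.
λ = -5: A - (-5)I = [[2, 2, -2], [-1, 11, -8], [-1, 11, -8]]. v must be orthogonal to every row; (row 1) × (row 2) = [6, 18, 24], so take v_1 = [-1, -3, -4]^T.
λ = -3: A - (-3)I = [[0, 2, -2], [-1, 9, -8], [-1, 11, -10]]. v must be orthogonal to every row; (row 1) × (row 2) = [2, 2, 2], so take v_2 = [1, 1, 1]^T.
λ = -2: A - (-2)I = [[-1, 2, -2], [-1, 8, -8], [-1, 11, -11]]. v must be orthogonal to every row; (row 1) × (row 2) = [0, -6, -6], so take v_3 = [0, 1, 1]^T.
V = [v_1 v_2 v_3] = [[-1, 1, 0], [-3, 1, 1], [-4, 1, 1]] has det V = -1, so V^{-1} = adj(V)/det V = [[0, 1, -1], [1, 1, -1], [-1, 3, -2]].
Modal coordinates z(0) = V^{-1} x(0): 0·1 + 1·(-1) + (-1)·(-2) = 1; 1·1 + 1·(-1) + (-1)·(-2) = 2; (-1)·1 + 3·(-1) + (-2)·(-2) = 0; so z(0) = [1, 2, 0]^T.
x_1(t) = Σ_i (v_i)_1 · z_i(0) · e^{λ_i t} (row 1 of V times the modal terms).
x_1(0.8) = (-1)·1·e^{-5·0.8} + 1·2·e^{-3·0.8} + 0·0·e^{-2·0.8} = (-1)·0.018316 + 2·0.090718 + 0·0.201897 = 0.1631.

0.1631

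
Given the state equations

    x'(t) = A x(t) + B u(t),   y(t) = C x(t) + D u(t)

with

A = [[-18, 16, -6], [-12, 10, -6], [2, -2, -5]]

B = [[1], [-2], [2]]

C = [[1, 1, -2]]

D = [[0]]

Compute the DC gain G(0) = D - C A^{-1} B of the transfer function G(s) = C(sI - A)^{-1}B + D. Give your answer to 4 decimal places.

G(0) = C(-A)^{-1}B + D = -C A^{-1} B + D.
det A = -60, so A^{-1} = (1/-60)·adj(A) = [[31/30, -23/15, 3/5], [6/5, -17/10, 3/5], [-1/15, 1/15, -1/5]]
A^{-1} B = [53/10, 29/5, -3/5]^T
C A^{-1} B = 123/10
G(0) = D - C A^{-1} B = 0 - (123/10) = -123/10 ≈ -12.3000

-12.3000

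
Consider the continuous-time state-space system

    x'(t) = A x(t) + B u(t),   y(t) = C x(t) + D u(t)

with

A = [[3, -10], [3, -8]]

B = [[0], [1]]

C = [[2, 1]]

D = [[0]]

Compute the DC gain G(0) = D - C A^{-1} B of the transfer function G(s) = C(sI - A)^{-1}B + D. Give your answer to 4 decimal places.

-3.8333

G(0) = C(-A)^{-1}B + D = -C A^{-1} B + D.
det A = 6, so A^{-1} = (1/6)·adj(A) = [[-4/3, 5/3], [-1/2, 1/2]]
A^{-1} B = [5/3, 1/2]^T
C A^{-1} B = 23/6
G(0) = D - C A^{-1} B = 0 - (23/6) = -23/6 ≈ -3.8333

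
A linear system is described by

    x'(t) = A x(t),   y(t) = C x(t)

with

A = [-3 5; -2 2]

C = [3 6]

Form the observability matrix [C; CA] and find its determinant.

CA = [[-21, 27]]
Observability matrix O = [C; CA] = [[3, 6], [-21, 27]]
det(O) = 3·27 - 6·(-21) = 81 - (-126) = 207
Since det(O) ≠ 0, rank(O) = 2 and the system is completely observable.

207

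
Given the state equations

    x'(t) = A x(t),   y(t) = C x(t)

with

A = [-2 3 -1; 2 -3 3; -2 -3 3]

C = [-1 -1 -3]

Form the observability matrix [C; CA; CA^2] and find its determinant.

404

CA = [[6, 9, -11]]
CA^2 = [[28, 24, -12]]
Observability matrix O = [C; CA; CA^2] = [[-1, -1, -3], [6, 9, -11], [28, 24, -12]]
Expanding along the first row, det(O) = (-1)·(9·(-12) - (-11)·24) - (-1)·(6·(-12) - (-11)·28) + (-3)·(6·24 - 9·28) = (-1)·156 - (-1)·236 + (-3)·(-108) = 404
Since det(O) ≠ 0, rank(O) = 3 and the system is completely observable.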